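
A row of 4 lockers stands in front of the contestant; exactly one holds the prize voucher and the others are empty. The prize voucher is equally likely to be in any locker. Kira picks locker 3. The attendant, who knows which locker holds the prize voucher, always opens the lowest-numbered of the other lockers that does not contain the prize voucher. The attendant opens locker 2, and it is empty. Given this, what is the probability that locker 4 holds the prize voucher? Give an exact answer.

0

Consider each possible location of the prize voucher in turn.
If it is in locker 1 (prior 1/4): locker 2 is the lowest-numbered option available, probability 1; weight (1/4)·1 = 1/4.
If it is in locker 2 (prior 1/4): the attendant opened locker 2, so this case is ruled out; weight (1/4)·0 = 0.
If it is in either of lockers 3 and 4 (prior 1/4 each): the attendant would have opened locker 1 instead, probability 0; weight (1/4)·0 = 0 each.
The weights sum to 1/4.
So P(the prize voucher in locker 4 | the attendant opened locker 2) = 0 / (1/4) = 0.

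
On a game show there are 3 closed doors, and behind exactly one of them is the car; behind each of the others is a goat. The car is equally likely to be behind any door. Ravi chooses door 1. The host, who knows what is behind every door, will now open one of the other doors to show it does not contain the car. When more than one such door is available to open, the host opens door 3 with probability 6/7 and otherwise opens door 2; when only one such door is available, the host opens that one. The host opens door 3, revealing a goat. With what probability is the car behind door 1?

Apply Bayes' rule, conditioning on where the car actually is.
If it is behind door 1 (prior 1/3): door 3 is available, opened with probability 6/7; weight (1/3)·(6/7) = 2/7.
If it is behind door 2 (prior 1/3): only door 3 is available, probability 1; weight (1/3)·1 = 1/3.
If it is behind door 3 (prior 1/3): the host opened door 3, so this case is ruled out; weight (1/3)·0 = 0.
The weights sum to 13/21.
So P(the car behind door 1 | the host opened door 3) = (2/7) / (13/21) = 6/13.

6/13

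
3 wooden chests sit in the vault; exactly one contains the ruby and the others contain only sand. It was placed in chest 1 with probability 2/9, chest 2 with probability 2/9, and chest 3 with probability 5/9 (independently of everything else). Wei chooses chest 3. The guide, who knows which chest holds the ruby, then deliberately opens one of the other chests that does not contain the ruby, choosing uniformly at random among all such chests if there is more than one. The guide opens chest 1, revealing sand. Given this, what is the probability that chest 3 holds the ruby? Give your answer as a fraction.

5/9

Consider each possible location of the ruby in turn.
If it is in chest 1 (prior 2/9): the guide opened chest 1, so this case is ruled out; weight (2/9)·0 = 0.
If it is in chest 2 (prior 2/9): the guide has no choice, probability 1; weight (2/9)·1 = 2/9.
If it is in chest 3 (prior 5/9): the guide has 2 equally likely choices, so probability 1/2; weight (5/9)·(1/2) = 5/18.
The weights sum to 1/2.
So P(the ruby in chest 3 | the guide opened chest 1) = (5/18) / (1/2) = 5/9.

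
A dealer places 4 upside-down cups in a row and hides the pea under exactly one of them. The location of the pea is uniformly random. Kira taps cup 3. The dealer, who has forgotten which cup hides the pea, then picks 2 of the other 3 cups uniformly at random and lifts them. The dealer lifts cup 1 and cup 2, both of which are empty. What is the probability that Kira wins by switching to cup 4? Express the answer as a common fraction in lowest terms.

1/2

Because the dealer chose which cups to lift without knowing where the pea is, the choice is independent of the prize location. Learning that none of the 2 opened cups holds the pea simply rules out those 2 locations and leaves the remaining 2 cups still equally likely by symmetry.
So P(the pea under cup 4) = 1/2.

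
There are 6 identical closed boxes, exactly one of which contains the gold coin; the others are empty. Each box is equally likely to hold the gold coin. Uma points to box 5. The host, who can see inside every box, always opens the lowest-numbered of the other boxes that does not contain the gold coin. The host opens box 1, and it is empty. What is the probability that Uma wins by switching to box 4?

1/5

Consider each possible location of the gold coin in turn.
If it is in box 1 (prior 1/6): the host opened box 1, so this case is ruled out; weight (1/6)·0 = 0.
If it is in any of boxes 2, 3, 4, 5, and 6 (prior 1/6 each): box 1 is the lowest-numbered option available, probability 1; weight (1/6)·1 = 1/6 each.
The weights sum to 5/6.
So P(the gold coin in box 4 | the host opened box 1) = (1/6) / (5/6) = 1/5.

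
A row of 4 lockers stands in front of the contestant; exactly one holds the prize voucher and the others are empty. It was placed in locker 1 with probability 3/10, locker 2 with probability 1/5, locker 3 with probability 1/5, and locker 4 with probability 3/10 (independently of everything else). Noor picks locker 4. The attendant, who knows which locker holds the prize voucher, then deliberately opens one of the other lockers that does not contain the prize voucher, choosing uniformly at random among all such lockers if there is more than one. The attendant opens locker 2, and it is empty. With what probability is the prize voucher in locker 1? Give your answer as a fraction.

3/7

Apply Bayes' rule, conditioning on where the prize voucher actually is.
If it is in locker 1 (prior 3/10): the attendant has 2 equally likely choices, so probability 1/2; weight (3/10)·(1/2) = 3/20.
If it is in locker 2 (prior 1/5): the attendant opened locker 2, so this case is ruled out; weight (1/5)·0 = 0.
If it is in locker 3 (prior 1/5): the attendant has 2 equally likely choices, so probability 1/2; weight (1/5)·(1/2) = 1/10.
If it is in locker 4 (prior 3/10): the attendant has 3 equally likely choices, so probability 1/3; weight (3/10)·(1/3) = 1/10.
The weights sum to 7/20.
So P(the prize voucher in locker 1 | the attendant opened locker 2) = (3/20) / (7/20) = 3/7.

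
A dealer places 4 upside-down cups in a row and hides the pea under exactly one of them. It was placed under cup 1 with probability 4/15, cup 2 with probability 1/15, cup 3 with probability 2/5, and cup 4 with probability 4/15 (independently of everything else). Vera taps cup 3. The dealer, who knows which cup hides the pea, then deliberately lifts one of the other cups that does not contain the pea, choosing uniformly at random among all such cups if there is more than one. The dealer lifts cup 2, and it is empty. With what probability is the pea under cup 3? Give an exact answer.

Condition on the true location of the pea.
If it is under either of cups 1 and 4 (prior 4/15 each): the dealer has 2 equally likely choices, so probability 1/2; weight (4/15)·(1/2) = 2/15 each.
If it is under cup 2 (prior 1/15): the dealer opened cup 2, so this case is ruled out; weight (1/15)·0 = 0.
If it is under cup 3 (prior 2/5): the dealer has 3 equally likely choices, so probability 1/3; weight (2/5)·(1/3) = 2/15.
The weights sum to 2/5.
So P(the pea under cup 3 | the dealer opened cup 2) = (2/15) / (2/5) = 1/3.

1/3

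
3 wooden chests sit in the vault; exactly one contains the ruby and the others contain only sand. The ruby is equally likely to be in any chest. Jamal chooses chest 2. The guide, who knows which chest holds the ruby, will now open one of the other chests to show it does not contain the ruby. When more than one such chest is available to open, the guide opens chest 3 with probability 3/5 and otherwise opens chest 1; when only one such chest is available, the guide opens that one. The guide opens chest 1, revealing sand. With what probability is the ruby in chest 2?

2/7

Consider each possible location of the ruby in turn.
If it is in chest 1 (prior 1/3): the guide opened chest 1, so this case is ruled out; weight (1/3)·0 = 0.
If it is in chest 2 (prior 1/3): chest 3 is available but not opened, probability 2/5; weight (1/3)·(2/5) = 2/15.
If it is in chest 3 (prior 1/3): only chest 1 is available, probability 1; weight (1/3)·1 = 1/3.
The weights sum to 7/15.
So P(the ruby in chest 2 | the guide opened chest 1) = (2/15) / (7/15) = 2/7.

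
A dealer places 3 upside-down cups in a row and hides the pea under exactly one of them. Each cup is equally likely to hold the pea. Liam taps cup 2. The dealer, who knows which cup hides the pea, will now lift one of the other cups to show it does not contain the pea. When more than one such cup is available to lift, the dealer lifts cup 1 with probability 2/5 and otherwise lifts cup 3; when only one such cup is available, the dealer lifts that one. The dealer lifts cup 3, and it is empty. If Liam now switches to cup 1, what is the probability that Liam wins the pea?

Apply Bayes' rule, conditioning on where the pea actually is.
If it is under cup 1 (prior 1/3): only cup 3 is available, probability 1; weight (1/3)·1 = 1/3.
If it is under cup 2 (prior 1/3): cup 1 is available but not opened, probability 3/5; weight (1/3)·(3/5) = 1/5.
If it is under cup 3 (prior 1/3): the dealer opened cup 3, so this case is ruled out; weight (1/3)·0 = 0.
The weights sum to 8/15.
So P(the pea under cup 1 | the dealer opened cup 3) = (1/3) / (8/15) = 5/8.

5/8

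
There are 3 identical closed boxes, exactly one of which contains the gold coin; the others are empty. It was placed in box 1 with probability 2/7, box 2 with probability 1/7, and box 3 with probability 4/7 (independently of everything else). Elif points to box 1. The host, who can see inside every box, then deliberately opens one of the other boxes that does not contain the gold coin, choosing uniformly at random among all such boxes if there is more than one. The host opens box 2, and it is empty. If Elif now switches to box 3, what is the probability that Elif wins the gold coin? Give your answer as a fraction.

4/5

Condition on the true location of the gold coin.
If it is in box 1 (prior 2/7): the host has 2 equally likely choices, so probability 1/2; weight (2/7)·(1/2) = 1/7.
If it is in box 2 (prior 1/7): the host opened box 2, so this case is ruled out; weight (1/7)·0 = 0.
If it is in box 3 (prior 4/7): the host has no choice, probability 1; weight (4/7)·1 = 4/7.
The weights sum to 5/7.
So P(the gold coin in box 3 | the host opened box 2) = (4/7) / (5/7) = 4/5.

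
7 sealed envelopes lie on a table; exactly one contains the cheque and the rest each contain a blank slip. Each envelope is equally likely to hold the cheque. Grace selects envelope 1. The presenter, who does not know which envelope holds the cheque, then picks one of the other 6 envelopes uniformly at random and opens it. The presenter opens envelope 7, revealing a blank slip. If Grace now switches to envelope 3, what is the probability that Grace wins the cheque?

1/6

Condition on the true location of the cheque.
If it is in any of envelopes 1, 2, 3, 4, 5, and 6 (prior 1/7 each): the presenter picks envelope 7 with probability 1/6 regardless, and it is not the prize; weight (1/7)·(1/6) = 1/42 each.
If it is in envelope 7 (prior 1/7): the presenter opened envelope 7, so this case is ruled out; weight (1/7)·0 = 0.
The weights sum to 1/7.
So P(the cheque in envelope 3 | the presenter opened envelope 7) = (1/42) / (1/7) = 1/6.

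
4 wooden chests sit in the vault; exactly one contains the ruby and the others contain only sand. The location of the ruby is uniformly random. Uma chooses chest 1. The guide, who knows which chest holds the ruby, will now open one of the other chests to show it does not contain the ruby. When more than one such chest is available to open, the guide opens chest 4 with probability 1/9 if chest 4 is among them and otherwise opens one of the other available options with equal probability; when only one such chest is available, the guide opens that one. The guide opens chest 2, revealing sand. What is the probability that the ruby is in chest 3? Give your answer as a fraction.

Condition on the true location of the ruby.
If it is in chest 1 (prior 1/4): chest 4 is available but not opened; chest 2 gets probability (1 − 1/9)/2 = 4/9; weight (1/4)·(4/9) = 1/9.
If it is in chest 2 (prior 1/4): the guide opened chest 2, so this case is ruled out; weight (1/4)·0 = 0.
If it is in chest 3 (prior 1/4): chest 4 is available but not opened, probability 8/9; weight (1/4)·(8/9) = 2/9.
If it is in chest 4 (prior 1/4): chest 4 holds the prize so is unavailable; the guide chooses uniformly among the 2 others, probability 1/2; weight (1/4)·(1/2) = 1/8.
The weights sum to 11/24.
So P(the ruby in chest 3 | the guide opened chest 2) = (2/9) / (11/24) = 16/33.

16/33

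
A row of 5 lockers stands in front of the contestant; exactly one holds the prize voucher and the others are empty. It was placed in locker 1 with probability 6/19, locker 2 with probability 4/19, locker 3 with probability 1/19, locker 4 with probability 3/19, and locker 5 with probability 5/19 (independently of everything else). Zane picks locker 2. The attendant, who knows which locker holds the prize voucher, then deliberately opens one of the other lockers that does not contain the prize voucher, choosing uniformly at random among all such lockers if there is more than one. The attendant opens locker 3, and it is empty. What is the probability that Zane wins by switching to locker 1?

6/17

Apply Bayes' rule, conditioning on where the prize voucher actually is.
If it is in locker 1 (prior 6/19): the attendant has 3 equally likely choices, so probability 1/3; weight (6/19)·(1/3) = 2/19.
If it is in locker 2 (prior 4/19): the attendant has 4 equally likely choices, so probability 1/4; weight (4/19)·(1/4) = 1/19.
If it is in locker 3 (prior 1/19): the attendant opened locker 3, so this case is ruled out; weight (1/19)·0 = 0.
If it is in locker 4 (prior 3/19): the attendant has 3 equally likely choices, so probability 1/3; weight (3/19)·(1/3) = 1/19.
If it is in locker 5 (prior 5/19): the attendant has 3 equally likely choices, so probability 1/3; weight (5/19)·(1/3) = 5/57.
The weights sum to 17/57.
So P(the prize voucher in locker 1 | the attendant opened locker 3) = (2/19) / (17/57) = 6/17.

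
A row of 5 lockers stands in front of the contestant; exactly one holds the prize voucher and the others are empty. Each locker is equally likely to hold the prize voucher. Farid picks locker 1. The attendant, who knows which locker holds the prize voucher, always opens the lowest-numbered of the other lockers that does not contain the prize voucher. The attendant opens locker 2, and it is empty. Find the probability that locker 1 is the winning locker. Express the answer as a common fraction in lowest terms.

1/4

Apply Bayes' rule, conditioning on where the prize voucher actually is.
If it is in any of lockers 1, 3, 4, and 5 (prior 1/5 each): locker 2 is the lowest-numbered option available, probability 1; weight (1/5)·1 = 1/5 each.
If it is in locker 2 (prior 1/5): the attendant opened locker 2, so this case is ruled out; weight (1/5)·0 = 0.
The weights sum to 4/5.
So P(the prize voucher in locker 1 | the attendant opened locker 2) = (1/5) / (4/5) = 1/4.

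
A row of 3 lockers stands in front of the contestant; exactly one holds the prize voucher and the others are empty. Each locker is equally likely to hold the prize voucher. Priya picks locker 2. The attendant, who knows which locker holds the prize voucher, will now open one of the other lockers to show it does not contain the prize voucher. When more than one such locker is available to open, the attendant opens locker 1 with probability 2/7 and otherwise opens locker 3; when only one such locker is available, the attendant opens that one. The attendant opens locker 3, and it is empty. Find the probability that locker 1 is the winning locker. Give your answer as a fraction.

7/12

Consider each possible location of the prize voucher in turn.
If it is in locker 1 (prior 1/3): only locker 3 is available, probability 1; weight (1/3)·1 = 1/3.
If it is in locker 2 (prior 1/3): locker 1 is available but not opened, probability 5/7; weight (1/3)·(5/7) = 5/21.
If it is in locker 3 (prior 1/3): the attendant opened locker 3, so this case is ruled out; weight (1/3)·0 = 0.
The weights sum to 4/7.
So P(the prize voucher in locker 1 | the attendant opened locker 3) = (1/3) / (4/7) = 7/12.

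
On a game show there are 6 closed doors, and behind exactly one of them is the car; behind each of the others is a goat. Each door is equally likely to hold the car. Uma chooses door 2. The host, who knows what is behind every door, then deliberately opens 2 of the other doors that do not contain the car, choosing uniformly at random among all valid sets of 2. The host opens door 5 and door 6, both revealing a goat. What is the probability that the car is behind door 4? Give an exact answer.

Consider each possible location of the car in turn.
If it is behind any of doors 1, 3, and 4 (prior 1/6 each): the host has 6 equally likely choices, so probability 1/6; weight (1/6)·(1/6) = 1/36 each.
If it is behind door 2 (prior 1/6): the host has 10 equally likely choices, so probability 1/10; weight (1/6)·(1/10) = 1/60.
If it is behind either of doors 5 and 6 (prior 1/6 each): that door was opened and seen not to hold the prize — ruled out; weight (1/6)·0 = 0 each.
The weights sum to 1/10.
So P(the car behind door 4 | the host opened door 5 and door 6) = (1/36) / (1/10) = 5/18.

5/18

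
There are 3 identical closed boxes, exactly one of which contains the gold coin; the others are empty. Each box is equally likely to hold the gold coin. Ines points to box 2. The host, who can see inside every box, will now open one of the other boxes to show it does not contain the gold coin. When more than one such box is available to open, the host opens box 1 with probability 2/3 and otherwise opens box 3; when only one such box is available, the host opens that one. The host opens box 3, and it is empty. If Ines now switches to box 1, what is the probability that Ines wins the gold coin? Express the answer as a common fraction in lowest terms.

Consider each possible location of the gold coin in turn.
If it is in box 1 (prior 1/3): only box 3 is available, probability 1; weight (1/3)·1 = 1/3.
If it is in box 2 (prior 1/3): box 1 is available but not opened, probability 1/3; weight (1/3)·(1/3) = 1/9.
If it is in box 3 (prior 1/3): the host opened box 3, so this case is ruled out; weight (1/3)·0 = 0.
The weights sum to 4/9.
So P(the gold coin in box 1 | the host opened box 3) = (1/3) / (4/9) = 3/4.

3/4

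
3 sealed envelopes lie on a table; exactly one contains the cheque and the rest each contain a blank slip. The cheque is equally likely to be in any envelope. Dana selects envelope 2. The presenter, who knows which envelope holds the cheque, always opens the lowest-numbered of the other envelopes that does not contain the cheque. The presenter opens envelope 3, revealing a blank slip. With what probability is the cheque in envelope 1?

1

Condition on the true location of the cheque.
If it is in envelope 1 (prior 1/3): envelope 3 is the lowest-numbered option available, probability 1; weight (1/3)·1 = 1/3.
If it is in envelope 2 (prior 1/3): the presenter would have opened envelope 1 instead, probability 0; weight (1/3)·0 = 0.
If it is in envelope 3 (prior 1/3): the presenter opened envelope 3, so this case is ruled out; weight (1/3)·0 = 0.
The weights sum to 1/3.
So P(the cheque in envelope 1 | the presenter opened envelope 3) = (1/3) / (1/3) = 1.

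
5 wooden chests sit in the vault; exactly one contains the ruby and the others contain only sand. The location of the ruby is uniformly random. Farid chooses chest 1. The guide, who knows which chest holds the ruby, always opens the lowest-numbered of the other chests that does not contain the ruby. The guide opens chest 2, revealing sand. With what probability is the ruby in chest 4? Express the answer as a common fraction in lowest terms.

1/4

Consider each possible location of the ruby in turn.
If it is in any of chests 1, 3, 4, and 5 (prior 1/5 each): chest 2 is the lowest-numbered option available, probability 1; weight (1/5)·1 = 1/5 each.
If it is in chest 2 (prior 1/5): the guide opened chest 2, so this case is ruled out; weight (1/5)·0 = 0.
The weights sum to 4/5.
So P(the ruby in chest 4 | the guide opened chest 2) = (1/5) / (4/5) = 1/4.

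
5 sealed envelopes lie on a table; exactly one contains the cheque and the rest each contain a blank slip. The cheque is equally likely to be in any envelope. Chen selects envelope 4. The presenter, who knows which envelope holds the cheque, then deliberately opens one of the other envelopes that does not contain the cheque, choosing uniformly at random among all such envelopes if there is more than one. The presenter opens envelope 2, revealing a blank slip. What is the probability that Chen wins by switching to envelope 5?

4/15

Condition on the true location of the cheque.
If it is in any of envelopes 1, 3, and 5 (prior 1/5 each): the presenter has 3 equally likely choices, so probability 1/3; weight (1/5)·(1/3) = 1/15 each.
If it is in envelope 2 (prior 1/5): the presenter opened envelope 2, so this case is ruled out; weight (1/5)·0 = 0.
If it is in envelope 4 (prior 1/5): the presenter has 4 equally likely choices, so probability 1/4; weight (1/5)·(1/4) = 1/20.
The weights sum to 1/4.
So P(the cheque in envelope 5 | the presenter opened envelope 2) = (1/15) / (1/4) = 4/15.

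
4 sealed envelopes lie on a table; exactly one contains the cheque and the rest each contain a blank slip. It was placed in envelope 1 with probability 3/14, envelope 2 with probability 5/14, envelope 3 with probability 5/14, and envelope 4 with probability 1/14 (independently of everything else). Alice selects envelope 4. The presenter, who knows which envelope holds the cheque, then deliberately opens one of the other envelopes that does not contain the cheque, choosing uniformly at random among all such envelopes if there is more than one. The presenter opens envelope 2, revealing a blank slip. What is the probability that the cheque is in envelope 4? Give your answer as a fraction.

1/13

Condition on the true location of the cheque.
If it is in envelope 1 (prior 3/14): the presenter has 2 equally likely choices, so probability 1/2; weight (3/14)·(1/2) = 3/28.
If it is in envelope 2 (prior 5/14): the presenter opened envelope 2, so this case is ruled out; weight (5/14)·0 = 0.
If it is in envelope 3 (prior 5/14): the presenter has 2 equally likely choices, so probability 1/2; weight (5/14)·(1/2) = 5/28.
If it is in envelope 4 (prior 1/14): the presenter has 3 equally likely choices, so probability 1/3; weight (1/14)·(1/3) = 1/42.
The weights sum to 13/42.
So P(the cheque in envelope 4 | the presenter opened envelope 2) = (1/42) / (13/42) = 1/13.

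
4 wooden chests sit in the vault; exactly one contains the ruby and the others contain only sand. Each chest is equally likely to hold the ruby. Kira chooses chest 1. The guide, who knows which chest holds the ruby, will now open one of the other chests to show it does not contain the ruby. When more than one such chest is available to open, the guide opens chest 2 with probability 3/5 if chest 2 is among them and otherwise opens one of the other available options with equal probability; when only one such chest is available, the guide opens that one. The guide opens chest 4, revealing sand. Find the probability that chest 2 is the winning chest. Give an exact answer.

5/11

Consider each possible location of the ruby in turn.
If it is in chest 1 (prior 1/4): chest 2 is available but not opened; chest 4 gets probability (1 − 3/5)/2 = 1/5; weight (1/4)·(1/5) = 1/20.
If it is in chest 2 (prior 1/4): chest 2 holds the prize so is unavailable; the guide chooses uniformly among the 2 others, probability 1/2; weight (1/4)·(1/2) = 1/8.
If it is in chest 3 (prior 1/4): chest 2 is available but not opened, probability 2/5; weight (1/4)·(2/5) = 1/10.
If it is in chest 4 (prior 1/4): the guide opened chest 4, so this case is ruled out; weight (1/4)·0 = 0.
The weights sum to 11/40.
So P(the ruby in chest 2 | the guide opened chest 4) = (1/8) / (11/40) = 5/11.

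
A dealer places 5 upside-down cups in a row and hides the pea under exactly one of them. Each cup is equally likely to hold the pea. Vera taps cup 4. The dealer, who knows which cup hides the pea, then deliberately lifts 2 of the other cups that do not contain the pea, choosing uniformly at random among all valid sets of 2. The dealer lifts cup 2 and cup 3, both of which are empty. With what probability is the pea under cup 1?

Apply Bayes' rule, conditioning on where the pea actually is.
If it is under either of cups 1 and 5 (prior 1/5 each): the dealer has 3 equally likely choices, so probability 1/3; weight (1/5)·(1/3) = 1/15 each.
If it is under either of cups 2 and 3 (prior 1/5 each): that cup was opened and seen not to hold the prize — ruled out; weight (1/5)·0 = 0 each.
If it is under cup 4 (prior 1/5): the dealer has 6 equally likely choices, so probability 1/6; weight (1/5)·(1/6) = 1/30.
The weights sum to 1/6.
So P(the pea under cup 1 | the dealer opened cup 2 and cup 3) = (1/15) / (1/6) = 2/5.

2/5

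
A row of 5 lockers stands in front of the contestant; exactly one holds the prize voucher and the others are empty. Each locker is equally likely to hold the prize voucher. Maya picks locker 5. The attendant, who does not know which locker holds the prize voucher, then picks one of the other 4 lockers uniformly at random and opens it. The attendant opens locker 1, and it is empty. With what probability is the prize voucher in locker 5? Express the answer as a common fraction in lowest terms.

Apply Bayes' rule, conditioning on where the prize voucher actually is.
If it is in locker 1 (prior 1/5): the attendant opened locker 1, so this case is ruled out; weight (1/5)·0 = 0.
If it is in any of lockers 2, 3, 4, and 5 (prior 1/5 each): the attendant picks locker 1 with probability 1/4 regardless, and it is not the prize; weight (1/5)·(1/4) = 1/20 each.
The weights sum to 1/5.
So P(the prize voucher in locker 5 | the attendant opened locker 1) = (1/20) / (1/5) = 1/4.

1/4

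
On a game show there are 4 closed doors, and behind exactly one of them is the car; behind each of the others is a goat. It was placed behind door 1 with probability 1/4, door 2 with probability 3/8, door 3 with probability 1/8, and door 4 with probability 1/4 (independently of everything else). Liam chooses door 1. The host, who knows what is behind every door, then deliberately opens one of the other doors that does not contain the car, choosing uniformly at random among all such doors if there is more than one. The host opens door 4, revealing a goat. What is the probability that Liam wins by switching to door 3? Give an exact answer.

Condition on the true location of the car.
If it is behind door 1 (prior 1/4): the host has 3 equally likely choices, so probability 1/3; weight (1/4)·(1/3) = 1/12.
If it is behind door 2 (prior 3/8): the host has 2 equally likely choices, so probability 1/2; weight (3/8)·(1/2) = 3/16.
If it is behind door 3 (prior 1/8): the host has 2 equally likely choices, so probability 1/2; weight (1/8)·(1/2) = 1/16.
If it is behind door 4 (prior 1/4): the host opened door 4, so this case is ruled out; weight (1/4)·0 = 0.
The weights sum to 1/3.
So P(the car behind door 3 | the host opened door 4) = (1/16) / (1/3) = 3/16.

3/16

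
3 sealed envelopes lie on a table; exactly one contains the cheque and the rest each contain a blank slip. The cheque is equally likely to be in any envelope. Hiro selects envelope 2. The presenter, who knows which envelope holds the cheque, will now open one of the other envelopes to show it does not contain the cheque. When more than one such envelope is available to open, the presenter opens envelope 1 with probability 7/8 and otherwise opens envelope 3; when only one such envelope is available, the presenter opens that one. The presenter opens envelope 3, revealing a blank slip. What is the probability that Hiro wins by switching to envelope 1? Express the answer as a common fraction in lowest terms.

8/9

Apply Bayes' rule, conditioning on where the cheque actually is.
If it is in envelope 1 (prior 1/3): only envelope 3 is available, probability 1; weight (1/3)·1 = 1/3.
If it is in envelope 2 (prior 1/3): envelope 1 is available but not opened, probability 1/8; weight (1/3)·(1/8) = 1/24.
If it is in envelope 3 (prior 1/3): the presenter opened envelope 3, so this case is ruled out; weight (1/3)·0 = 0.
The weights sum to 3/8.
So P(the cheque in envelope 1 | the presenter opened envelope 3) = (1/3) / (3/8) = 8/9.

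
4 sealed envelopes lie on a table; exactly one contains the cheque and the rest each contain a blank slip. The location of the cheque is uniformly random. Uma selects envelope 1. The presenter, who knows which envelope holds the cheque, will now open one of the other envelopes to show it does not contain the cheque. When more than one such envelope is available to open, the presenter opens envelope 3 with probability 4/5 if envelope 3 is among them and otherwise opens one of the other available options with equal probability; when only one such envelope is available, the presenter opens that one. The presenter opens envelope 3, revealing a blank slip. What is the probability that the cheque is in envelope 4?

1/3

Apply Bayes' rule, conditioning on where the cheque actually is.
If it is in any of envelopes 1, 2, and 4 (prior 1/4 each): envelope 3 is available, opened with probability 4/5; weight (1/4)·(4/5) = 1/5 each.
If it is in envelope 3 (prior 1/4): the presenter opened envelope 3, so this case is ruled out; weight (1/4)·0 = 0.
The weights sum to 3/5.
So P(the cheque in envelope 4 | the presenter opened envelope 3) = (1/5) / (3/5) = 1/3.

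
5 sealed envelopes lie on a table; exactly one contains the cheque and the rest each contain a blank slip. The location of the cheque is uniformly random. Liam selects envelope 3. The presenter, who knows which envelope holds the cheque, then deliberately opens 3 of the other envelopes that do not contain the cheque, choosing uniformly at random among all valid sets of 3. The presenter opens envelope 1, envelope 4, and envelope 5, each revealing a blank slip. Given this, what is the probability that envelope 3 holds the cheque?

Apply Bayes' rule, conditioning on where the cheque actually is.
If it is in any of envelopes 1, 4, and 5 (prior 1/5 each): that envelope was opened and seen not to hold the prize — ruled out; weight (1/5)·0 = 0 each.
If it is in envelope 2 (prior 1/5): the presenter has no choice, probability 1; weight (1/5)·1 = 1/5.
If it is in envelope 3 (prior 1/5): the presenter has 4 equally likely choices, so probability 1/4; weight (1/5)·(1/4) = 1/20.
The weights sum to 1/4.
So P(the cheque in envelope 3 | the presenter opened envelope 1, envelope 4, and envelope 5) = (1/20) / (1/4) = 1/5.

1/5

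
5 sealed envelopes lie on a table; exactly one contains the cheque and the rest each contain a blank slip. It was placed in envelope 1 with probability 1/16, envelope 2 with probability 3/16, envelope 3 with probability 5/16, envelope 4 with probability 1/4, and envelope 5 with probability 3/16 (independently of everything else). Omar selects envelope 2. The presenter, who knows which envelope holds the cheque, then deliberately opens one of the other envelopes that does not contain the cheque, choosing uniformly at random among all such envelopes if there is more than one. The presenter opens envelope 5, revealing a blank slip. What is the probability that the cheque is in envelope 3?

20/49

Condition on the true location of the cheque.
If it is in envelope 1 (prior 1/16): the presenter has 3 equally likely choices, so probability 1/3; weight (1/16)·(1/3) = 1/48.
If it is in envelope 2 (prior 3/16): the presenter has 4 equally likely choices, so probability 1/4; weight (3/16)·(1/4) = 3/64.
If it is in envelope 3 (prior 5/16): the presenter has 3 equally likely choices, so probability 1/3; weight (5/16)·(1/3) = 5/48.
If it is in envelope 4 (prior 1/4): the presenter has 3 equally likely choices, so probability 1/3; weight (1/4)·(1/3) = 1/12.
If it is in envelope 5 (prior 3/16): the presenter opened envelope 5, so this case is ruled out; weight (3/16)·0 = 0.
The weights sum to 49/192.
So P(the cheque in envelope 3 | the presenter opened envelope 5) = (5/48) / (49/192) = 20/49.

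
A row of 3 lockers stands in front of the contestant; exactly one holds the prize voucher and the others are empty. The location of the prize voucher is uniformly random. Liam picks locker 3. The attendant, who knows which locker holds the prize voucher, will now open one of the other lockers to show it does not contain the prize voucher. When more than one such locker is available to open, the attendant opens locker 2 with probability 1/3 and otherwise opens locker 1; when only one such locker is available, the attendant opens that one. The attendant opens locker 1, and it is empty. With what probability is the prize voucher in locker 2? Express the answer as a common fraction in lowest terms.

Condition on the true location of the prize voucher.
If it is in locker 1 (prior 1/3): the attendant opened locker 1, so this case is ruled out; weight (1/3)·0 = 0.
If it is in locker 2 (prior 1/3): only locker 1 is available, probability 1; weight (1/3)·1 = 1/3.
If it is in locker 3 (prior 1/3): locker 2 is available but not opened, probability 2/3; weight (1/3)·(2/3) = 2/9.
The weights sum to 5/9.
So P(the prize voucher in locker 2 | the attendant opened locker 1) = (1/3) / (5/9) = 3/5.

3/5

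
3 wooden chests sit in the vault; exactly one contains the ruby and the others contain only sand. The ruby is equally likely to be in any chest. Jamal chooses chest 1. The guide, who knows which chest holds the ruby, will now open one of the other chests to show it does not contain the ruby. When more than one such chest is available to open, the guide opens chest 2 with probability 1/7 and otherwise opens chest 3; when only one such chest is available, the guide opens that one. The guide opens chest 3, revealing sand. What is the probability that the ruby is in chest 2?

Apply Bayes' rule, conditioning on where the ruby actually is.
If it is in chest 1 (prior 1/3): chest 2 is available but not opened, probability 6/7; weight (1/3)·(6/7) = 2/7.
If it is in chest 2 (prior 1/3): only chest 3 is available, probability 1; weight (1/3)·1 = 1/3.
If it is in chest 3 (prior 1/3): the guide opened chest 3, so this case is ruled out; weight (1/3)·0 = 0.
The weights sum to 13/21.
So P(the ruby in chest 2 | the guide opened chest 3) = (1/3) / (13/21) = 7/13.

7/13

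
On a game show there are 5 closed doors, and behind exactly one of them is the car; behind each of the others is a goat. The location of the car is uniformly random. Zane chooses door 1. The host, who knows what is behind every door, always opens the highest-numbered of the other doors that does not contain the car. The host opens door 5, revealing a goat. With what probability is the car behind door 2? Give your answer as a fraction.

1/4

Apply Bayes' rule, conditioning on where the car actually is.
If it is behind any of doors 1, 2, 3, and 4 (prior 1/5 each): door 5 is the highest-numbered option available, probability 1; weight (1/5)·1 = 1/5 each.
If it is behind door 5 (prior 1/5): the host opened door 5, so this case is ruled out; weight (1/5)·0 = 0.
The weights sum to 4/5.
So P(the car behind door 2 | the host opened door 5) = (1/5) / (4/5) = 1/4.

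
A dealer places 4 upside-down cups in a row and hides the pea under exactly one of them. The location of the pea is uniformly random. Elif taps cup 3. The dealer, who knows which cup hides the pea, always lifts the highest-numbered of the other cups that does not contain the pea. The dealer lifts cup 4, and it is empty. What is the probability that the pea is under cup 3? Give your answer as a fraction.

1/3

Consider each possible location of the pea in turn.
If it is under any of cups 1, 2, and 3 (prior 1/4 each): cup 4 is the highest-numbered option available, probability 1; weight (1/4)·1 = 1/4 each.
If it is under cup 4 (prior 1/4): the dealer opened cup 4, so this case is ruled out; weight (1/4)·0 = 0.
The weights sum to 3/4.
So P(the pea under cup 3 | the dealer opened cup 4) = (1/4) / (3/4) = 1/3.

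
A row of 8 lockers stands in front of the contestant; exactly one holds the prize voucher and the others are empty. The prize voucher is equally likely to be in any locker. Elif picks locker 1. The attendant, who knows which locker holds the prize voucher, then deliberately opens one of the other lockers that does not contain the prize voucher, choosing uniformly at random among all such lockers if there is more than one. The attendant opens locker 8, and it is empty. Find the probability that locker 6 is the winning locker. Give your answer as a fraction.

7/48

Consider each possible location of the prize voucher in turn.
If it is in locker 1 (prior 1/8): the attendant has 7 equally likely choices, so probability 1/7; weight (1/8)·(1/7) = 1/56.
If it is in any of lockers 2, 3, 4, 5, 6, and 7 (prior 1/8 each): the attendant has 6 equally likely choices, so probability 1/6; weight (1/8)·(1/6) = 1/48 each.
If it is in locker 8 (prior 1/8): the attendant opened locker 8, so this case is ruled out; weight (1/8)·0 = 0.
The weights sum to 1/7.
So P(the prize voucher in locker 6 | the attendant opened locker 8) = (1/48) / (1/7) = 7/48.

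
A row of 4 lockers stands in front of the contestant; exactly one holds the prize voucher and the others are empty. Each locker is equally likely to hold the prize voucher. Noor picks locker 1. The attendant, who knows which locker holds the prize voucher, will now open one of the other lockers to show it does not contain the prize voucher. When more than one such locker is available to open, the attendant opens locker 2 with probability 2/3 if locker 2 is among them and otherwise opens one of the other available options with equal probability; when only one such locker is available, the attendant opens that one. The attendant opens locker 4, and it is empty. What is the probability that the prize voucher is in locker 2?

Condition on the true location of the prize voucher.
If it is in locker 1 (prior 1/4): locker 2 is available but not opened; locker 4 gets probability (1 − 2/3)/2 = 1/6; weight (1/4)·(1/6) = 1/24.
If it is in locker 2 (prior 1/4): locker 2 holds the prize so is unavailable; the attendant chooses uniformly among the 2 others, probability 1/2; weight (1/4)·(1/2) = 1/8.
If it is in locker 3 (prior 1/4): locker 2 is available but not opened, probability 1/3; weight (1/4)·(1/3) = 1/12.
If it is in locker 4 (prior 1/4): the attendant opened locker 4, so this case is ruled out; weight (1/4)·0 = 0.
The weights sum to 1/4.
So P(the prize voucher in locker 2 | the attendant opened locker 4) = (1/8) / (1/4) = 1/2.

1/2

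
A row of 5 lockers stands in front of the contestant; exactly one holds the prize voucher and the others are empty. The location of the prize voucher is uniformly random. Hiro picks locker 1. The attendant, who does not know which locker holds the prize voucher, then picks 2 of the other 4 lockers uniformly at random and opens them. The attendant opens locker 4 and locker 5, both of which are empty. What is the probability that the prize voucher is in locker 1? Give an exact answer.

1/3

Condition on the true location of the prize voucher.
If it is in any of lockers 1, 2, and 3 (prior 1/5 each): the attendant picks exactly this set with probability 1/6 regardless, and none is the prize; weight (1/5)·(1/6) = 1/30 each.
If it is in either of lockers 4 and 5 (prior 1/5 each): that locker was opened and seen not to hold the prize — ruled out; weight (1/5)·0 = 0 each.
The weights sum to 1/10.
So P(the prize voucher in locker 1 | the attendant opened locker 4 and locker 5) = (1/30) / (1/10) = 1/3.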